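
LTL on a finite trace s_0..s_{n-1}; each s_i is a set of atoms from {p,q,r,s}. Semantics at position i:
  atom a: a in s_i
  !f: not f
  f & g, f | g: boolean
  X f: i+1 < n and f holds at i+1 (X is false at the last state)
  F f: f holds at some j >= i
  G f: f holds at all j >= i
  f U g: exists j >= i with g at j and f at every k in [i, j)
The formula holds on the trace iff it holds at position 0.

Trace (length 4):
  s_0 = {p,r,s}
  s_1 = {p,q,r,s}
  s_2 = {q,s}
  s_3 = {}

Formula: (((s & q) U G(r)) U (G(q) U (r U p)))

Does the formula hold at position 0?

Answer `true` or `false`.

s_0={p,r,s}: (((s & q) U G(r)) U (G(q) U (r U p)))=True ((s & q) U G(r))=False (s & q)=False s=True q=False G(r)=False r=True (G(q) U (r U p))=True G(q)=False (r U p)=True p=True
s_1={p,q,r,s}: (((s & q) U G(r)) U (G(q) U (r U p)))=True ((s & q) U G(r))=False (s & q)=True s=True q=True G(r)=False r=True (G(q) U (r U p))=True G(q)=False (r U p)=True p=True
s_2={q,s}: (((s & q) U G(r)) U (G(q) U (r U p)))=False ((s & q) U G(r))=False (s & q)=True s=True q=True G(r)=False r=False (G(q) U (r U p))=False G(q)=False (r U p)=False p=False
s_3={}: (((s & q) U G(r)) U (G(q) U (r U p)))=False ((s & q) U G(r))=False (s & q)=False s=False q=False G(r)=False r=False (G(q) U (r U p))=False G(q)=False (r U p)=False p=False

Answer: true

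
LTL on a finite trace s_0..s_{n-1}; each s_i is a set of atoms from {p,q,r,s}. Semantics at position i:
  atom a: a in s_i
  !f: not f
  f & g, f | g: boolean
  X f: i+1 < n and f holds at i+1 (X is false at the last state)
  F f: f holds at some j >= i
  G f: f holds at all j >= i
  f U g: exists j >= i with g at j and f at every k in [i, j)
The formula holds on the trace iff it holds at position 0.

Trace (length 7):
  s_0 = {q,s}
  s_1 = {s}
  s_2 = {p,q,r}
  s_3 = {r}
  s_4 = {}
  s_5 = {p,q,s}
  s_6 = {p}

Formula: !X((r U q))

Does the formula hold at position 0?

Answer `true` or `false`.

Answer: true

Derivation:
s_0={q,s}: !X((r U q))=True X((r U q))=False (r U q)=True r=False q=True
s_1={s}: !X((r U q))=False X((r U q))=True (r U q)=False r=False q=False
s_2={p,q,r}: !X((r U q))=True X((r U q))=False (r U q)=True r=True q=True
s_3={r}: !X((r U q))=True X((r U q))=False (r U q)=False r=True q=False
s_4={}: !X((r U q))=False X((r U q))=True (r U q)=False r=False q=False
s_5={p,q,s}: !X((r U q))=True X((r U q))=False (r U q)=True r=False q=True
s_6={p}: !X((r U q))=True X((r U q))=False (r U q)=False r=False q=False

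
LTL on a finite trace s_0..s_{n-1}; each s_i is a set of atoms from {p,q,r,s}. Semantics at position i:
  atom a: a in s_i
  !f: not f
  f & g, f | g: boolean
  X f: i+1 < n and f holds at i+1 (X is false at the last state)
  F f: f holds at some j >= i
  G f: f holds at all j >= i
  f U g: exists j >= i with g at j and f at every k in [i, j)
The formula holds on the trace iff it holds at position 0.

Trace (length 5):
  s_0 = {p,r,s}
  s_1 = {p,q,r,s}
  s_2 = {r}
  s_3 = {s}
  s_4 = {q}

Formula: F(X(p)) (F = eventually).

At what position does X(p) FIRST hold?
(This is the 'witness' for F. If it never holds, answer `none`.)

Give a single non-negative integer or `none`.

Answer: 0

Derivation:
s_0={p,r,s}: X(p)=True p=True
s_1={p,q,r,s}: X(p)=False p=True
s_2={r}: X(p)=False p=False
s_3={s}: X(p)=False p=False
s_4={q}: X(p)=False p=False
F(X(p)) holds; first witness at position 0.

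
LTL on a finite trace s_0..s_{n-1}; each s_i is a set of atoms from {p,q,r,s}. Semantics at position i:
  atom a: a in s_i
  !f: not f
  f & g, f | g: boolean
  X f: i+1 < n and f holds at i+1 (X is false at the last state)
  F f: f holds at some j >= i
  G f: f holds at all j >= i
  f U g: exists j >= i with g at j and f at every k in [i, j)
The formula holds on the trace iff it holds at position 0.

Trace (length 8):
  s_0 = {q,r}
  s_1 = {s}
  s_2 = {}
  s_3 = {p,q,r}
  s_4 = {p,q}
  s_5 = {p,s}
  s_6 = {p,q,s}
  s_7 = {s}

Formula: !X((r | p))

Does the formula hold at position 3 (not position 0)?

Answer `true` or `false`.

s_0={q,r}: !X((r | p))=True X((r | p))=False (r | p)=True r=True p=False
s_1={s}: !X((r | p))=True X((r | p))=False (r | p)=False r=False p=False
s_2={}: !X((r | p))=False X((r | p))=True (r | p)=False r=False p=False
s_3={p,q,r}: !X((r | p))=False X((r | p))=True (r | p)=True r=True p=True
s_4={p,q}: !X((r | p))=False X((r | p))=True (r | p)=True r=False p=True
s_5={p,s}: !X((r | p))=False X((r | p))=True (r | p)=True r=False p=True
s_6={p,q,s}: !X((r | p))=True X((r | p))=False (r | p)=True r=False p=True
s_7={s}: !X((r | p))=True X((r | p))=False (r | p)=False r=False p=False
Evaluating at position 3: result = False

Answer: false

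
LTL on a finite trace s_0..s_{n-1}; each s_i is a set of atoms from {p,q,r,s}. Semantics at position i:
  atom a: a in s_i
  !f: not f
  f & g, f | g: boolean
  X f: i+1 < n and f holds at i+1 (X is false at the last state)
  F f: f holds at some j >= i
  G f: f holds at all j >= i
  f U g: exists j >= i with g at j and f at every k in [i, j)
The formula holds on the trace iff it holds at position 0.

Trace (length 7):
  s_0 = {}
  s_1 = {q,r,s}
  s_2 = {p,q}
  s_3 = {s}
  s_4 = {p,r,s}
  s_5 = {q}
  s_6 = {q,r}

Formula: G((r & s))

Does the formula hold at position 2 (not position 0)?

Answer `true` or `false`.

Answer: false

Derivation:
s_0={}: G((r & s))=False (r & s)=False r=False s=False
s_1={q,r,s}: G((r & s))=False (r & s)=True r=True s=True
s_2={p,q}: G((r & s))=False (r & s)=False r=False s=False
s_3={s}: G((r & s))=False (r & s)=False r=False s=True
s_4={p,r,s}: G((r & s))=False (r & s)=True r=True s=True
s_5={q}: G((r & s))=False (r & s)=False r=False s=False
s_6={q,r}: G((r & s))=False (r & s)=False r=True s=False
Evaluating at position 2: result = False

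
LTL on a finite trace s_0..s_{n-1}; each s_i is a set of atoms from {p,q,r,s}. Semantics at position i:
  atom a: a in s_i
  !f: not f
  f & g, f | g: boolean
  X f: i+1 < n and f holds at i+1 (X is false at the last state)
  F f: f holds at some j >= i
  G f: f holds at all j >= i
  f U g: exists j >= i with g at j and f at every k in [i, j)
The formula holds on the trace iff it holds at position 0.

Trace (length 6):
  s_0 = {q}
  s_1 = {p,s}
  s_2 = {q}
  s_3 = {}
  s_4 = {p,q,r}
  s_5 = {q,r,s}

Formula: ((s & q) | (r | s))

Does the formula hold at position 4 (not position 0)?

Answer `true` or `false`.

Answer: true

Derivation:
s_0={q}: ((s & q) | (r | s))=False (s & q)=False s=False q=True (r | s)=False r=False
s_1={p,s}: ((s & q) | (r | s))=True (s & q)=False s=True q=False (r | s)=True r=False
s_2={q}: ((s & q) | (r | s))=False (s & q)=False s=False q=True (r | s)=False r=False
s_3={}: ((s & q) | (r | s))=False (s & q)=False s=False q=False (r | s)=False r=False
s_4={p,q,r}: ((s & q) | (r | s))=True (s & q)=False s=False q=True (r | s)=True r=True
s_5={q,r,s}: ((s & q) | (r | s))=True (s & q)=True s=True q=True (r | s)=True r=True
Evaluating at position 4: result = True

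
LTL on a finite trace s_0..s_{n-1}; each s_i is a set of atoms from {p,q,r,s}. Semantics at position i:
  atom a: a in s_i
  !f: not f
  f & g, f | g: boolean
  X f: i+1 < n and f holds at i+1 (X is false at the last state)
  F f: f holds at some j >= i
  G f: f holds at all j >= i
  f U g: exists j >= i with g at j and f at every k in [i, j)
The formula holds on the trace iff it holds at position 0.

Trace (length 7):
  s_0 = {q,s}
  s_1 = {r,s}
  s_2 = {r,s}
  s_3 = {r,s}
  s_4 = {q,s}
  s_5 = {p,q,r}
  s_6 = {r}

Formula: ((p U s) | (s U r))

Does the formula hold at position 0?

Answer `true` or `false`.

Answer: true

Derivation:
s_0={q,s}: ((p U s) | (s U r))=True (p U s)=True p=False s=True (s U r)=True r=False
s_1={r,s}: ((p U s) | (s U r))=True (p U s)=True p=False s=True (s U r)=True r=True
s_2={r,s}: ((p U s) | (s U r))=True (p U s)=True p=False s=True (s U r)=True r=True
s_3={r,s}: ((p U s) | (s U r))=True (p U s)=True p=False s=True (s U r)=True r=True
s_4={q,s}: ((p U s) | (s U r))=True (p U s)=True p=False s=True (s U r)=True r=False
s_5={p,q,r}: ((p U s) | (s U r))=True (p U s)=False p=True s=False (s U r)=True r=True
s_6={r}: ((p U s) | (s U r))=True (p U s)=False p=False s=False (s U r)=True r=True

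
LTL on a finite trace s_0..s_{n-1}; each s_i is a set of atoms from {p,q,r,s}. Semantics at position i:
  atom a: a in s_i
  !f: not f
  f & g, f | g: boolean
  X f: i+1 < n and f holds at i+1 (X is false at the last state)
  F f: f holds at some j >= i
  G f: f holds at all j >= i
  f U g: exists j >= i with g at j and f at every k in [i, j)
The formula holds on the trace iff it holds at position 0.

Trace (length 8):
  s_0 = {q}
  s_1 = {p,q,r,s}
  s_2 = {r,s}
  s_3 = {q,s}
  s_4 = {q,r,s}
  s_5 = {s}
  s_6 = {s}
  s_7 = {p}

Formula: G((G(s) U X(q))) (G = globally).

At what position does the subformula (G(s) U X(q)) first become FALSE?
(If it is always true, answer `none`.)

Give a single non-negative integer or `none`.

s_0={q}: (G(s) U X(q))=True G(s)=False s=False X(q)=True q=True
s_1={p,q,r,s}: (G(s) U X(q))=False G(s)=False s=True X(q)=False q=True
s_2={r,s}: (G(s) U X(q))=True G(s)=False s=True X(q)=True q=False
s_3={q,s}: (G(s) U X(q))=True G(s)=False s=True X(q)=True q=True
s_4={q,r,s}: (G(s) U X(q))=False G(s)=False s=True X(q)=False q=True
s_5={s}: (G(s) U X(q))=False G(s)=False s=True X(q)=False q=False
s_6={s}: (G(s) U X(q))=False G(s)=False s=True X(q)=False q=False
s_7={p}: (G(s) U X(q))=False G(s)=False s=False X(q)=False q=False
G((G(s) U X(q))) holds globally = False
First violation at position 1.

Answer: 1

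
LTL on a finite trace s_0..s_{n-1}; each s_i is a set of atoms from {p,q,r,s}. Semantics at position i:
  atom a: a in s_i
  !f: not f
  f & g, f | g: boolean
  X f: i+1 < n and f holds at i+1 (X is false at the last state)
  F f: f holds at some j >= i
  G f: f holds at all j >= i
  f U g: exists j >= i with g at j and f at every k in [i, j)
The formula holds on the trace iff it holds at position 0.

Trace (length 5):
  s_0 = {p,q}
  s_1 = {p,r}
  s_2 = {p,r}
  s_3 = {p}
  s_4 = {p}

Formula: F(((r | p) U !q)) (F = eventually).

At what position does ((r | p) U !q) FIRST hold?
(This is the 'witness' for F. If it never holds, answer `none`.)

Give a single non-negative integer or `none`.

Answer: 0

Derivation:
s_0={p,q}: ((r | p) U !q)=True (r | p)=True r=False p=True !q=False q=True
s_1={p,r}: ((r | p) U !q)=True (r | p)=True r=True p=True !q=True q=False
s_2={p,r}: ((r | p) U !q)=True (r | p)=True r=True p=True !q=True q=False
s_3={p}: ((r | p) U !q)=True (r | p)=True r=False p=True !q=True q=False
s_4={p}: ((r | p) U !q)=True (r | p)=True r=False p=True !q=True q=False
F(((r | p) U !q)) holds; first witness at position 0.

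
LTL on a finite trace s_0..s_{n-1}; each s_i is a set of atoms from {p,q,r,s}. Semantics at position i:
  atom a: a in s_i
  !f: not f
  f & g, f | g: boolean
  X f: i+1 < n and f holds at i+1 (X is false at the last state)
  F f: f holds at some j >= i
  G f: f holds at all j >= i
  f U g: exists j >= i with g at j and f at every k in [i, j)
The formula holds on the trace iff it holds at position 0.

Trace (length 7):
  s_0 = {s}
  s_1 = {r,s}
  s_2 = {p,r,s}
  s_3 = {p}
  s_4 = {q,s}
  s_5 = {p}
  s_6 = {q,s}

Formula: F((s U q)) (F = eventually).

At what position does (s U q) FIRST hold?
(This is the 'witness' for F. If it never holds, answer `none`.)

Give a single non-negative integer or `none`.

Answer: 4

Derivation:
s_0={s}: (s U q)=False s=True q=False
s_1={r,s}: (s U q)=False s=True q=False
s_2={p,r,s}: (s U q)=False s=True q=False
s_3={p}: (s U q)=False s=False q=False
s_4={q,s}: (s U q)=True s=True q=True
s_5={p}: (s U q)=False s=False q=False
s_6={q,s}: (s U q)=True s=True q=True
F((s U q)) holds; first witness at position 4.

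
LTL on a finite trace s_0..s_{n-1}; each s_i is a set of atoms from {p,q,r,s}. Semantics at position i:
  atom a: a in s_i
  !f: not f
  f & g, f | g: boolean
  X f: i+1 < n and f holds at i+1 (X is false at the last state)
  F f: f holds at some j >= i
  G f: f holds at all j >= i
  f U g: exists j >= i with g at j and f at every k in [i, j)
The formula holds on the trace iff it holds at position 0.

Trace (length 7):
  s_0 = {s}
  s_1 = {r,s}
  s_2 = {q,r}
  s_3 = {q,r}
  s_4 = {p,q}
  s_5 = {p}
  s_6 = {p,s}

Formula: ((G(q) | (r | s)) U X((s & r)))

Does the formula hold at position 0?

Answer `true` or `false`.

Answer: true

Derivation:
s_0={s}: ((G(q) | (r | s)) U X((s & r)))=True (G(q) | (r | s))=True G(q)=False q=False (r | s)=True r=False s=True X((s & r))=True (s & r)=False
s_1={r,s}: ((G(q) | (r | s)) U X((s & r)))=False (G(q) | (r | s))=True G(q)=False q=False (r | s)=True r=True s=True X((s & r))=False (s & r)=True
s_2={q,r}: ((G(q) | (r | s)) U X((s & r)))=False (G(q) | (r | s))=True G(q)=False q=True (r | s)=True r=True s=False X((s & r))=False (s & r)=False
s_3={q,r}: ((G(q) | (r | s)) U X((s & r)))=False (G(q) | (r | s))=True G(q)=False q=True (r | s)=True r=True s=False X((s & r))=False (s & r)=False
s_4={p,q}: ((G(q) | (r | s)) U X((s & r)))=False (G(q) | (r | s))=False G(q)=False q=True (r | s)=False r=False s=False X((s & r))=False (s & r)=False
s_5={p}: ((G(q) | (r | s)) U X((s & r)))=False (G(q) | (r | s))=False G(q)=False q=False (r | s)=False r=False s=False X((s & r))=False (s & r)=False
s_6={p,s}: ((G(q) | (r | s)) U X((s & r)))=False (G(q) | (r | s))=True G(q)=False q=False (r | s)=True r=False s=True X((s & r))=False (s & r)=False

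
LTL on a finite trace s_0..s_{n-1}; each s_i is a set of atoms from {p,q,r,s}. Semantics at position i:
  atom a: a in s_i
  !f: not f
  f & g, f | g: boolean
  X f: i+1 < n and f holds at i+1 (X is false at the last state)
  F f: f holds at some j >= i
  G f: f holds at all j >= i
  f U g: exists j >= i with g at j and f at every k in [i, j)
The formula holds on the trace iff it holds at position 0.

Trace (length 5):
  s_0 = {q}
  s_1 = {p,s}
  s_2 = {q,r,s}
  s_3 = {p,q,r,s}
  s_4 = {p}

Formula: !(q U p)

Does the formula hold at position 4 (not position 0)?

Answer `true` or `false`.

s_0={q}: !(q U p)=False (q U p)=True q=True p=False
s_1={p,s}: !(q U p)=False (q U p)=True q=False p=True
s_2={q,r,s}: !(q U p)=False (q U p)=True q=True p=False
s_3={p,q,r,s}: !(q U p)=False (q U p)=True q=True p=True
s_4={p}: !(q U p)=False (q U p)=True q=False p=True
Evaluating at position 4: result = False

Answer: false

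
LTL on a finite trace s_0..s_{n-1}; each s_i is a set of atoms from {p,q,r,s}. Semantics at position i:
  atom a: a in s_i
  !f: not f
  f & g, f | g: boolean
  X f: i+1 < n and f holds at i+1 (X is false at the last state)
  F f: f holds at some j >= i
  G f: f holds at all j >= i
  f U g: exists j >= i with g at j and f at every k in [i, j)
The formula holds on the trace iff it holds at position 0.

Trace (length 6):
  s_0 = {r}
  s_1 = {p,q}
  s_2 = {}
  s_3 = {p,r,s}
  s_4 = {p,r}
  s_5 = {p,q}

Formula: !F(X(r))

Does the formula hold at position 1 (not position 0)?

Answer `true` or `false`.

Answer: false

Derivation:
s_0={r}: !F(X(r))=False F(X(r))=True X(r)=False r=True
s_1={p,q}: !F(X(r))=False F(X(r))=True X(r)=False r=False
s_2={}: !F(X(r))=False F(X(r))=True X(r)=True r=False
s_3={p,r,s}: !F(X(r))=False F(X(r))=True X(r)=True r=True
s_4={p,r}: !F(X(r))=True F(X(r))=False X(r)=False r=True
s_5={p,q}: !F(X(r))=True F(X(r))=False X(r)=False r=False
Evaluating at position 1: result = False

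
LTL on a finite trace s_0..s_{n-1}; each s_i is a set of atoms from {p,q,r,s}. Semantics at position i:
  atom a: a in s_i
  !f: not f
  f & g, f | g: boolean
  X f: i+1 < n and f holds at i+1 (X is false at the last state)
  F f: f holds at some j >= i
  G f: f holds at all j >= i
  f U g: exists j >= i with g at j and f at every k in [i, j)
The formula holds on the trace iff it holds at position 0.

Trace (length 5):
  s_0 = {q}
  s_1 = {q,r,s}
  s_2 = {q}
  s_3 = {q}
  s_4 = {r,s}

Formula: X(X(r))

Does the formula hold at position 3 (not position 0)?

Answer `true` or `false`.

s_0={q}: X(X(r))=False X(r)=True r=False
s_1={q,r,s}: X(X(r))=False X(r)=False r=True
s_2={q}: X(X(r))=True X(r)=False r=False
s_3={q}: X(X(r))=False X(r)=True r=False
s_4={r,s}: X(X(r))=False X(r)=False r=True
Evaluating at position 3: result = False

Answer: false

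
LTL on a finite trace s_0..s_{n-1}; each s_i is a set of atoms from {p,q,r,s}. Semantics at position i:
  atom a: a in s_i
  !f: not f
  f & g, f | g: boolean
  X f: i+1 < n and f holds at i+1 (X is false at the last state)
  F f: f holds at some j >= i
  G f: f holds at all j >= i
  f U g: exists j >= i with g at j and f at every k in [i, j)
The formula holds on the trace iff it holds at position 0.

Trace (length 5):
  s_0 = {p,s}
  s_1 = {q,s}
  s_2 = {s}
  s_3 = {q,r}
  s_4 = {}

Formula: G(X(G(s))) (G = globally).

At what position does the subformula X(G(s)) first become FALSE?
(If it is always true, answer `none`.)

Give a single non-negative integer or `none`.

Answer: 0

Derivation:
s_0={p,s}: X(G(s))=False G(s)=False s=True
s_1={q,s}: X(G(s))=False G(s)=False s=True
s_2={s}: X(G(s))=False G(s)=False s=True
s_3={q,r}: X(G(s))=False G(s)=False s=False
s_4={}: X(G(s))=False G(s)=False s=False
G(X(G(s))) holds globally = False
First violation at position 0.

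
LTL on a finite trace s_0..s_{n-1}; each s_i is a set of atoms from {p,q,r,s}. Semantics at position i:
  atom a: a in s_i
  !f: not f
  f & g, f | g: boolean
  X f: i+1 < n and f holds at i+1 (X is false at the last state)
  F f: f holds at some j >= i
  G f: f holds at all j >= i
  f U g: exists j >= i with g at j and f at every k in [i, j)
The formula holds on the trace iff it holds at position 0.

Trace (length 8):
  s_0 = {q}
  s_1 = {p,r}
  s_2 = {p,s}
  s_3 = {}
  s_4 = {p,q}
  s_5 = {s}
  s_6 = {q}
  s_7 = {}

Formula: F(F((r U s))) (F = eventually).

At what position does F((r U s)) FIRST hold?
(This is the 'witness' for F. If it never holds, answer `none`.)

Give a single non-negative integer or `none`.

s_0={q}: F((r U s))=True (r U s)=False r=False s=False
s_1={p,r}: F((r U s))=True (r U s)=True r=True s=False
s_2={p,s}: F((r U s))=True (r U s)=True r=False s=True
s_3={}: F((r U s))=True (r U s)=False r=False s=False
s_4={p,q}: F((r U s))=True (r U s)=False r=False s=False
s_5={s}: F((r U s))=True (r U s)=True r=False s=True
s_6={q}: F((r U s))=False (r U s)=False r=False s=False
s_7={}: F((r U s))=False (r U s)=False r=False s=False
F(F((r U s))) holds; first witness at position 0.

Answer: 0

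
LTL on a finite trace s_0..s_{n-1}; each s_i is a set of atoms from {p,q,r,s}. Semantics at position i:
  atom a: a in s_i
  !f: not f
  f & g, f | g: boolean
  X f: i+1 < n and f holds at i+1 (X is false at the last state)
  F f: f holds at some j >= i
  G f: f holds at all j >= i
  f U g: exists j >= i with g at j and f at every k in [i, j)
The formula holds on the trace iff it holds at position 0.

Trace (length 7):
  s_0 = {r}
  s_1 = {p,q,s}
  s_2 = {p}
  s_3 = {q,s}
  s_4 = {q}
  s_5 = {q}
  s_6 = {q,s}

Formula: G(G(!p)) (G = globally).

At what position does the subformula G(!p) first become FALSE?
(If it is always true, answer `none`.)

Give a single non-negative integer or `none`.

s_0={r}: G(!p)=False !p=True p=False
s_1={p,q,s}: G(!p)=False !p=False p=True
s_2={p}: G(!p)=False !p=False p=True
s_3={q,s}: G(!p)=True !p=True p=False
s_4={q}: G(!p)=True !p=True p=False
s_5={q}: G(!p)=True !p=True p=False
s_6={q,s}: G(!p)=True !p=True p=False
G(G(!p)) holds globally = False
First violation at position 0.

Answer: 0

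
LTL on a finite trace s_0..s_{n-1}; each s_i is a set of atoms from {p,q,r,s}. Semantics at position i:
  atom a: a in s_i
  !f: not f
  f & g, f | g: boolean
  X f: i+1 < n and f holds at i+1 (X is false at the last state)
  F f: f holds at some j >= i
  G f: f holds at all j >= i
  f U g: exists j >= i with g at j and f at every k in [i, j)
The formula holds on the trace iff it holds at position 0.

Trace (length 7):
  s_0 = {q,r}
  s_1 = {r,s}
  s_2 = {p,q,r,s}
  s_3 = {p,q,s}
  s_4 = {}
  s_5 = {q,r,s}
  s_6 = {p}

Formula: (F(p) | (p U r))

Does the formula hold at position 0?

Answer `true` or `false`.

s_0={q,r}: (F(p) | (p U r))=True F(p)=True p=False (p U r)=True r=True
s_1={r,s}: (F(p) | (p U r))=True F(p)=True p=False (p U r)=True r=True
s_2={p,q,r,s}: (F(p) | (p U r))=True F(p)=True p=True (p U r)=True r=True
s_3={p,q,s}: (F(p) | (p U r))=True F(p)=True p=True (p U r)=False r=False
s_4={}: (F(p) | (p U r))=True F(p)=True p=False (p U r)=False r=False
s_5={q,r,s}: (F(p) | (p U r))=True F(p)=True p=False (p U r)=True r=True
s_6={p}: (F(p) | (p U r))=True F(p)=True p=True (p U r)=False r=False

Answer: true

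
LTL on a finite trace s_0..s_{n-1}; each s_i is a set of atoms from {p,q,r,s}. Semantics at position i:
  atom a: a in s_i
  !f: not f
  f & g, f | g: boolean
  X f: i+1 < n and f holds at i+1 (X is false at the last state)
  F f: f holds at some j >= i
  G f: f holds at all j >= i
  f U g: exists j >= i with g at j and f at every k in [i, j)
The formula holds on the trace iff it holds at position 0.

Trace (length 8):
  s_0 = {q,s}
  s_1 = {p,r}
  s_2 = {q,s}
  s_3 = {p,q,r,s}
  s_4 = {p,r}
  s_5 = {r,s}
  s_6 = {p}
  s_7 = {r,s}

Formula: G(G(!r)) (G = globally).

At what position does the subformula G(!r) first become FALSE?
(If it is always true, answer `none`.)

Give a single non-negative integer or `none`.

Answer: 0

Derivation:
s_0={q,s}: G(!r)=False !r=True r=False
s_1={p,r}: G(!r)=False !r=False r=True
s_2={q,s}: G(!r)=False !r=True r=False
s_3={p,q,r,s}: G(!r)=False !r=False r=True
s_4={p,r}: G(!r)=False !r=False r=True
s_5={r,s}: G(!r)=False !r=False r=True
s_6={p}: G(!r)=False !r=True r=False
s_7={r,s}: G(!r)=False !r=False r=True
G(G(!r)) holds globally = False
First violation at position 0.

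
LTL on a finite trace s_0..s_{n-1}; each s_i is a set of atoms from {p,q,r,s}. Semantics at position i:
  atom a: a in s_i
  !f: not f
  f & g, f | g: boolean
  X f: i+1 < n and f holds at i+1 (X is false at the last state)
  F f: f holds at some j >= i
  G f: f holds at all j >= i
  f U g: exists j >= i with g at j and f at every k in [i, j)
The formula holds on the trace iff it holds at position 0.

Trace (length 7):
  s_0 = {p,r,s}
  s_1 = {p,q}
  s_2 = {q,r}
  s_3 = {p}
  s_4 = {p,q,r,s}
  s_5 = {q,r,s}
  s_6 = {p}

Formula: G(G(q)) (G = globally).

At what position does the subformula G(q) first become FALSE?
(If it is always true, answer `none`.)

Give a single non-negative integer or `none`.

Answer: 0

Derivation:
s_0={p,r,s}: G(q)=False q=False
s_1={p,q}: G(q)=False q=True
s_2={q,r}: G(q)=False q=True
s_3={p}: G(q)=False q=False
s_4={p,q,r,s}: G(q)=False q=True
s_5={q,r,s}: G(q)=False q=True
s_6={p}: G(q)=False q=False
G(G(q)) holds globally = False
First violation at position 0.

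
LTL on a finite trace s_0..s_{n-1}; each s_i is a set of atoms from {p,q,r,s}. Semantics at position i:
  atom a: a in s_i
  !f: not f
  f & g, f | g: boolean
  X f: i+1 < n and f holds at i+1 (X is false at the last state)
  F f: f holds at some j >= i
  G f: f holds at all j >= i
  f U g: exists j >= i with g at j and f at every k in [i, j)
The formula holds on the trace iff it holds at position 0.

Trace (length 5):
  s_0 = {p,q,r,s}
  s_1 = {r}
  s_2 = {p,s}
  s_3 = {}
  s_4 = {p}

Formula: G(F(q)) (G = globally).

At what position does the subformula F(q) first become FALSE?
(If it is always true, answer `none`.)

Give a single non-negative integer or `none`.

s_0={p,q,r,s}: F(q)=True q=True
s_1={r}: F(q)=False q=False
s_2={p,s}: F(q)=False q=False
s_3={}: F(q)=False q=False
s_4={p}: F(q)=False q=False
G(F(q)) holds globally = False
First violation at position 1.

Answer: 1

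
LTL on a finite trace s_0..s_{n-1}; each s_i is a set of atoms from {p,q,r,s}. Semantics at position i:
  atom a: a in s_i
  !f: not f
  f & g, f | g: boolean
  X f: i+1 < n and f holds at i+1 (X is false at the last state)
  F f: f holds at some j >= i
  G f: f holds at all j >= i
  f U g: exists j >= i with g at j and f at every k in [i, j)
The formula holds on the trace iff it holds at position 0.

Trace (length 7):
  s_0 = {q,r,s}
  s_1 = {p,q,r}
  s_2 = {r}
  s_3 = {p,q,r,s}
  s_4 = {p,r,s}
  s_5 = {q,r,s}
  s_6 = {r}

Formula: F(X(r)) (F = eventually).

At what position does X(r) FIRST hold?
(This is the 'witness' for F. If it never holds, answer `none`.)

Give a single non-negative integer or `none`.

s_0={q,r,s}: X(r)=True r=True
s_1={p,q,r}: X(r)=True r=True
s_2={r}: X(r)=True r=True
s_3={p,q,r,s}: X(r)=True r=True
s_4={p,r,s}: X(r)=True r=True
s_5={q,r,s}: X(r)=True r=True
s_6={r}: X(r)=False r=True
F(X(r)) holds; first witness at position 0.

Answer: 0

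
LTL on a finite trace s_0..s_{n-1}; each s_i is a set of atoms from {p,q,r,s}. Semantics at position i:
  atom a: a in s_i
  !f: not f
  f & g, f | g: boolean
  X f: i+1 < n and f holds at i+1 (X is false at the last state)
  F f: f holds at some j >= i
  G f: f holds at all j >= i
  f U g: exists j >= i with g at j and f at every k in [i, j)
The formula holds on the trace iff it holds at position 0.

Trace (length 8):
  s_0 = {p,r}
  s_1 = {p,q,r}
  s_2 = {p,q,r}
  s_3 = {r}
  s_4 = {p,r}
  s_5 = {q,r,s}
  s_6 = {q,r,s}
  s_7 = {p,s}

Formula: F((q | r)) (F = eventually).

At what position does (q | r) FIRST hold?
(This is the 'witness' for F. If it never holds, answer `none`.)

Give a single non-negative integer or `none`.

s_0={p,r}: (q | r)=True q=False r=True
s_1={p,q,r}: (q | r)=True q=True r=True
s_2={p,q,r}: (q | r)=True q=True r=True
s_3={r}: (q | r)=True q=False r=True
s_4={p,r}: (q | r)=True q=False r=True
s_5={q,r,s}: (q | r)=True q=True r=True
s_6={q,r,s}: (q | r)=True q=True r=True
s_7={p,s}: (q | r)=False q=False r=False
F((q | r)) holds; first witness at position 0.

Answer: 0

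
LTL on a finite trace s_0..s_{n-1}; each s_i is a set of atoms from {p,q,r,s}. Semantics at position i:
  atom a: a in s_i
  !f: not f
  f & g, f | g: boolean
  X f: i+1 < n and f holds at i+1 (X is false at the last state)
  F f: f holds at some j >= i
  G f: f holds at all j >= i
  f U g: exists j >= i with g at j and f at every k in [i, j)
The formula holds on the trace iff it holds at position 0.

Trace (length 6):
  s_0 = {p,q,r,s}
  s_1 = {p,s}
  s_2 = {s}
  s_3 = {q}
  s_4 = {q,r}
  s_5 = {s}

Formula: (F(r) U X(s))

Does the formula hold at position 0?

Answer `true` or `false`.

Answer: true

Derivation:
s_0={p,q,r,s}: (F(r) U X(s))=True F(r)=True r=True X(s)=True s=True
s_1={p,s}: (F(r) U X(s))=True F(r)=True r=False X(s)=True s=True
s_2={s}: (F(r) U X(s))=True F(r)=True r=False X(s)=False s=True
s_3={q}: (F(r) U X(s))=True F(r)=True r=False X(s)=False s=False
s_4={q,r}: (F(r) U X(s))=True F(r)=True r=True X(s)=True s=False
s_5={s}: (F(r) U X(s))=False F(r)=False r=False X(s)=False s=True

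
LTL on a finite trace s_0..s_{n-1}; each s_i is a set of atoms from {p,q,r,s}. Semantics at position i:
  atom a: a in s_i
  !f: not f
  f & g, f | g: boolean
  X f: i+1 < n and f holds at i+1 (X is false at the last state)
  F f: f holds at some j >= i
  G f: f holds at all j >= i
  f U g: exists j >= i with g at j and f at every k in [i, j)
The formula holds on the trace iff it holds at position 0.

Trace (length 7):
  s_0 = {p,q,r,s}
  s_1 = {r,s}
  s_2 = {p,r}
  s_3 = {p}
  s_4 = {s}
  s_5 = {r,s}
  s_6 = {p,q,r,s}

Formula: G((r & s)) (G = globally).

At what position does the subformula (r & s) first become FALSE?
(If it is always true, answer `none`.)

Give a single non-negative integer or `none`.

Answer: 2

Derivation:
s_0={p,q,r,s}: (r & s)=True r=True s=True
s_1={r,s}: (r & s)=True r=True s=True
s_2={p,r}: (r & s)=False r=True s=False
s_3={p}: (r & s)=False r=False s=False
s_4={s}: (r & s)=False r=False s=True
s_5={r,s}: (r & s)=True r=True s=True
s_6={p,q,r,s}: (r & s)=True r=True s=True
G((r & s)) holds globally = False
First violation at position 2.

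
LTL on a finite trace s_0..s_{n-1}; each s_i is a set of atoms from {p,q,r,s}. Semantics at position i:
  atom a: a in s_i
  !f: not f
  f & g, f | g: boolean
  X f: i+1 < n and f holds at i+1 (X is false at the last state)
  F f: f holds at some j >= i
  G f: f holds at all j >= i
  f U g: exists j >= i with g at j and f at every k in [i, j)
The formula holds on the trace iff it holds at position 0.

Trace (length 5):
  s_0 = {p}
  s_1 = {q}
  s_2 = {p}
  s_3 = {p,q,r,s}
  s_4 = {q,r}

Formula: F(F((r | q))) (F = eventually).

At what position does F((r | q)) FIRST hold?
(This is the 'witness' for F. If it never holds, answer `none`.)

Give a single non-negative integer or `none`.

Answer: 0

Derivation:
s_0={p}: F((r | q))=True (r | q)=False r=False q=False
s_1={q}: F((r | q))=True (r | q)=True r=False q=True
s_2={p}: F((r | q))=True (r | q)=False r=False q=False
s_3={p,q,r,s}: F((r | q))=True (r | q)=True r=True q=True
s_4={q,r}: F((r | q))=True (r | q)=True r=True q=True
F(F((r | q))) holds; first witness at position 0.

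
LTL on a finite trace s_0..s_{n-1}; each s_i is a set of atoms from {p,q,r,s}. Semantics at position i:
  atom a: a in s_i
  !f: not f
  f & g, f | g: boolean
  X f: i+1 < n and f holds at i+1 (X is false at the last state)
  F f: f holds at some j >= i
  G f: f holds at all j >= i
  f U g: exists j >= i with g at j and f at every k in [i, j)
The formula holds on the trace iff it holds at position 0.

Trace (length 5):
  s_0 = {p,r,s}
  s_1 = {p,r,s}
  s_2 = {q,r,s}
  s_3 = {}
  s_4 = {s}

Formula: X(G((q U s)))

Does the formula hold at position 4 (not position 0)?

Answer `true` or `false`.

Answer: false

Derivation:
s_0={p,r,s}: X(G((q U s)))=False G((q U s))=False (q U s)=True q=False s=True
s_1={p,r,s}: X(G((q U s)))=False G((q U s))=False (q U s)=True q=False s=True
s_2={q,r,s}: X(G((q U s)))=False G((q U s))=False (q U s)=True q=True s=True
s_3={}: X(G((q U s)))=True G((q U s))=False (q U s)=False q=False s=False
s_4={s}: X(G((q U s)))=False G((q U s))=True (q U s)=True q=False s=True
Evaluating at position 4: result = False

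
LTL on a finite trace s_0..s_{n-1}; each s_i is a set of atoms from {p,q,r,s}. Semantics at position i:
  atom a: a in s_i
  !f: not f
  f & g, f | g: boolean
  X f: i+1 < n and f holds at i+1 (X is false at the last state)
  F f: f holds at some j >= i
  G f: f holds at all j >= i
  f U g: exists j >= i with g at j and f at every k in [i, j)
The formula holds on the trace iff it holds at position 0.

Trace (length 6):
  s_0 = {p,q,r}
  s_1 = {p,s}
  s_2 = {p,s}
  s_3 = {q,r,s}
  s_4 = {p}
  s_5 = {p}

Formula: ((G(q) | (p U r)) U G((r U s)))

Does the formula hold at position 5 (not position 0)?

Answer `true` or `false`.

s_0={p,q,r}: ((G(q) | (p U r)) U G((r U s)))=False (G(q) | (p U r))=True G(q)=False q=True (p U r)=True p=True r=True G((r U s))=False (r U s)=True s=False
s_1={p,s}: ((G(q) | (p U r)) U G((r U s)))=False (G(q) | (p U r))=True G(q)=False q=False (p U r)=True p=True r=False G((r U s))=False (r U s)=True s=True
s_2={p,s}: ((G(q) | (p U r)) U G((r U s)))=False (G(q) | (p U r))=True G(q)=False q=False (p U r)=True p=True r=False G((r U s))=False (r U s)=True s=True
s_3={q,r,s}: ((G(q) | (p U r)) U G((r U s)))=False (G(q) | (p U r))=True G(q)=False q=True (p U r)=True p=False r=True G((r U s))=False (r U s)=True s=True
s_4={p}: ((G(q) | (p U r)) U G((r U s)))=False (G(q) | (p U r))=False G(q)=False q=False (p U r)=False p=True r=False G((r U s))=False (r U s)=False s=False
s_5={p}: ((G(q) | (p U r)) U G((r U s)))=False (G(q) | (p U r))=False G(q)=False q=False (p U r)=False p=True r=False G((r U s))=False (r U s)=False s=False
Evaluating at position 5: result = False

Answer: false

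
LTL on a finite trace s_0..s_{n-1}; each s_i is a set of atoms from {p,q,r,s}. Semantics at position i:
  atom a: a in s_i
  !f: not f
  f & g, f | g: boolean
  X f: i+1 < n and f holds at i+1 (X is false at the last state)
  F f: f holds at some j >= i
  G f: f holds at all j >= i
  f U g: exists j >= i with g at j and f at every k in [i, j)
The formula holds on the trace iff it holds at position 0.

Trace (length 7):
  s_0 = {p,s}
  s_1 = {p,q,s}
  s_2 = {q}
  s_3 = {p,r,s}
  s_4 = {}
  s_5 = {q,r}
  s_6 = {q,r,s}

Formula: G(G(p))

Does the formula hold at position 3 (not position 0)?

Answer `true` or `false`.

s_0={p,s}: G(G(p))=False G(p)=False p=True
s_1={p,q,s}: G(G(p))=False G(p)=False p=True
s_2={q}: G(G(p))=False G(p)=False p=False
s_3={p,r,s}: G(G(p))=False G(p)=False p=True
s_4={}: G(G(p))=False G(p)=False p=False
s_5={q,r}: G(G(p))=False G(p)=False p=False
s_6={q,r,s}: G(G(p))=False G(p)=False p=False
Evaluating at position 3: result = False

Answer: false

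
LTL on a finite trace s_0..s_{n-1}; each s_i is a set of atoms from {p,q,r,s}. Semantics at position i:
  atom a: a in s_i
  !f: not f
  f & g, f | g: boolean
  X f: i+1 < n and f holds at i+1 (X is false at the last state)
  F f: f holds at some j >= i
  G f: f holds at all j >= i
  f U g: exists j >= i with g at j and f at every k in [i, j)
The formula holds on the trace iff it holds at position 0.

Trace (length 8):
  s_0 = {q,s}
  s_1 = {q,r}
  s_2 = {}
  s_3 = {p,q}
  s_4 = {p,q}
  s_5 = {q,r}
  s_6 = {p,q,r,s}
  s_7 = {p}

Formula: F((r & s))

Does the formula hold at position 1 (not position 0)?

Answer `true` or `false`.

s_0={q,s}: F((r & s))=True (r & s)=False r=False s=True
s_1={q,r}: F((r & s))=True (r & s)=False r=True s=False
s_2={}: F((r & s))=True (r & s)=False r=False s=False
s_3={p,q}: F((r & s))=True (r & s)=False r=False s=False
s_4={p,q}: F((r & s))=True (r & s)=False r=False s=False
s_5={q,r}: F((r & s))=True (r & s)=False r=True s=False
s_6={p,q,r,s}: F((r & s))=True (r & s)=True r=True s=True
s_7={p}: F((r & s))=False (r & s)=False r=False s=False
Evaluating at position 1: result = True

Answer: true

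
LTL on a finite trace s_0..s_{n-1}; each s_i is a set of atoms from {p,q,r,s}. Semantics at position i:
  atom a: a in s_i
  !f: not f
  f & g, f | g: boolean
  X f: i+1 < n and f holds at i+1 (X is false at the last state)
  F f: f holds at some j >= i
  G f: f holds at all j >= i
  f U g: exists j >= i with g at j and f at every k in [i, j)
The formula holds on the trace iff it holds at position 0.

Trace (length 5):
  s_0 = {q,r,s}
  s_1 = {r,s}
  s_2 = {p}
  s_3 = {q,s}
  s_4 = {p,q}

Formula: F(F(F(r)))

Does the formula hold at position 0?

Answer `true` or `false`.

s_0={q,r,s}: F(F(F(r)))=True F(F(r))=True F(r)=True r=True
s_1={r,s}: F(F(F(r)))=True F(F(r))=True F(r)=True r=True
s_2={p}: F(F(F(r)))=False F(F(r))=False F(r)=False r=False
s_3={q,s}: F(F(F(r)))=False F(F(r))=False F(r)=False r=False
s_4={p,q}: F(F(F(r)))=False F(F(r))=False F(r)=False r=False

Answer: true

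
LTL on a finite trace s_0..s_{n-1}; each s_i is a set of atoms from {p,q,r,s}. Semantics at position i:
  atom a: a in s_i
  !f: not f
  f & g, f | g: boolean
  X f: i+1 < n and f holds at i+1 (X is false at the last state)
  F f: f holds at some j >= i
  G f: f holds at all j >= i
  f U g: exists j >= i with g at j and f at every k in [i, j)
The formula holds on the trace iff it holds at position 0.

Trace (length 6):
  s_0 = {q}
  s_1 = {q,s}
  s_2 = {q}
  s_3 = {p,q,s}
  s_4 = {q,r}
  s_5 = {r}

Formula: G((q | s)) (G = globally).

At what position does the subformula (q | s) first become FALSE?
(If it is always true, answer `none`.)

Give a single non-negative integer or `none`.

s_0={q}: (q | s)=True q=True s=False
s_1={q,s}: (q | s)=True q=True s=True
s_2={q}: (q | s)=True q=True s=False
s_3={p,q,s}: (q | s)=True q=True s=True
s_4={q,r}: (q | s)=True q=True s=False
s_5={r}: (q | s)=False q=False s=False
G((q | s)) holds globally = False
First violation at position 5.

Answer: 5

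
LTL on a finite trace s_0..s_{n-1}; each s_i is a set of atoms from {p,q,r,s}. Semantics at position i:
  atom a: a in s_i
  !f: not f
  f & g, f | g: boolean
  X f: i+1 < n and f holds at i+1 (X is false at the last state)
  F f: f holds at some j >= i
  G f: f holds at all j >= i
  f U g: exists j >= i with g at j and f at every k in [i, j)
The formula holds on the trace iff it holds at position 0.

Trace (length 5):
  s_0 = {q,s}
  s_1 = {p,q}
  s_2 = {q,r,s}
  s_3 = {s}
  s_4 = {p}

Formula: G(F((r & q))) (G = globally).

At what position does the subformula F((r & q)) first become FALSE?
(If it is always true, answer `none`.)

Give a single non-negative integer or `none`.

Answer: 3

Derivation:
s_0={q,s}: F((r & q))=True (r & q)=False r=False q=True
s_1={p,q}: F((r & q))=True (r & q)=False r=False q=True
s_2={q,r,s}: F((r & q))=True (r & q)=True r=True q=True
s_3={s}: F((r & q))=False (r & q)=False r=False q=False
s_4={p}: F((r & q))=False (r & q)=False r=False q=False
G(F((r & q))) holds globally = False
First violation at position 3.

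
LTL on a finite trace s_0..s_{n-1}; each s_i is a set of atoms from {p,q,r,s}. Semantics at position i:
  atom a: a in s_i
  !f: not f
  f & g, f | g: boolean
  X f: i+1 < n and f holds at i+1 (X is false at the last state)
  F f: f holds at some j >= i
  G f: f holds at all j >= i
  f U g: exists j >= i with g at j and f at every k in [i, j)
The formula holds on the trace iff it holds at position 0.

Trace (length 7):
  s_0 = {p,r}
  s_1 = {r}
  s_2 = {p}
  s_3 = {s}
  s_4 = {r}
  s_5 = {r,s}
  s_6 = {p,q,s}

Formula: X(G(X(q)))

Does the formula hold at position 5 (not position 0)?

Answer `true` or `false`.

Answer: false

Derivation:
s_0={p,r}: X(G(X(q)))=False G(X(q))=False X(q)=False q=False
s_1={r}: X(G(X(q)))=False G(X(q))=False X(q)=False q=False
s_2={p}: X(G(X(q)))=False G(X(q))=False X(q)=False q=False
s_3={s}: X(G(X(q)))=False G(X(q))=False X(q)=False q=False
s_4={r}: X(G(X(q)))=False G(X(q))=False X(q)=False q=False
s_5={r,s}: X(G(X(q)))=False G(X(q))=False X(q)=True q=False
s_6={p,q,s}: X(G(X(q)))=False G(X(q))=False X(q)=False q=True
Evaluating at position 5: result = False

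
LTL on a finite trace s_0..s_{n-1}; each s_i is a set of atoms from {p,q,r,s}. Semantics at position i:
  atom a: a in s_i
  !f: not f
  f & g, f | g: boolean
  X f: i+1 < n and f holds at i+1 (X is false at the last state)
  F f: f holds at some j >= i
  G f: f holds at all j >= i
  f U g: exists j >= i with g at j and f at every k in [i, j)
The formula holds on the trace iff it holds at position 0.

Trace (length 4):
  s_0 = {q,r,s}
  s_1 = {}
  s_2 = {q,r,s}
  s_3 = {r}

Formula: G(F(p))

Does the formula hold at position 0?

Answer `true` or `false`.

s_0={q,r,s}: G(F(p))=False F(p)=False p=False
s_1={}: G(F(p))=False F(p)=False p=False
s_2={q,r,s}: G(F(p))=False F(p)=False p=False
s_3={r}: G(F(p))=False F(p)=False p=False

Answer: false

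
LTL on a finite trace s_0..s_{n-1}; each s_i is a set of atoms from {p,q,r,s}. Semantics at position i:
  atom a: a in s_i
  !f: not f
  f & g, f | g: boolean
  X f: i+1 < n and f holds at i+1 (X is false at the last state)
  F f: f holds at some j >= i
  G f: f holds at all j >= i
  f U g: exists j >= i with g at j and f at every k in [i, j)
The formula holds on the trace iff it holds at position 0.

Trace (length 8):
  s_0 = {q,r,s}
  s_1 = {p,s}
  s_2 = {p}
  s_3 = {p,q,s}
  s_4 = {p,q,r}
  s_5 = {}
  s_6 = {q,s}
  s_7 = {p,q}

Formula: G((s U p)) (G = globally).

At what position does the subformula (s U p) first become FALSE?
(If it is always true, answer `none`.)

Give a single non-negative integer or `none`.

Answer: 5

Derivation:
s_0={q,r,s}: (s U p)=True s=True p=False
s_1={p,s}: (s U p)=True s=True p=True
s_2={p}: (s U p)=True s=False p=True
s_3={p,q,s}: (s U p)=True s=True p=True
s_4={p,q,r}: (s U p)=True s=False p=True
s_5={}: (s U p)=False s=False p=False
s_6={q,s}: (s U p)=True s=True p=False
s_7={p,q}: (s U p)=True s=False p=True
G((s U p)) holds globally = False
First violation at position 5.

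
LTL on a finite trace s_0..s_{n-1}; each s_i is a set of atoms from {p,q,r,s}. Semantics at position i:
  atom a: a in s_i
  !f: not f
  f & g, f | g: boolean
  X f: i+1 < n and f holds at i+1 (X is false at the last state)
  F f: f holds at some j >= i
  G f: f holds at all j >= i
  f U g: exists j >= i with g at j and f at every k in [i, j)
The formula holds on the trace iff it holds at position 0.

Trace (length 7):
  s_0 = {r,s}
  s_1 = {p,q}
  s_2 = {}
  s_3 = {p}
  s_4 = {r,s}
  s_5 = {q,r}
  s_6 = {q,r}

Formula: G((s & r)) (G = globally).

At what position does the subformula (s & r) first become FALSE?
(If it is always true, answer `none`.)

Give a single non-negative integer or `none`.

s_0={r,s}: (s & r)=True s=True r=True
s_1={p,q}: (s & r)=False s=False r=False
s_2={}: (s & r)=False s=False r=False
s_3={p}: (s & r)=False s=False r=False
s_4={r,s}: (s & r)=True s=True r=True
s_5={q,r}: (s & r)=False s=False r=True
s_6={q,r}: (s & r)=False s=False r=True
G((s & r)) holds globally = False
First violation at position 1.

Answer: 1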